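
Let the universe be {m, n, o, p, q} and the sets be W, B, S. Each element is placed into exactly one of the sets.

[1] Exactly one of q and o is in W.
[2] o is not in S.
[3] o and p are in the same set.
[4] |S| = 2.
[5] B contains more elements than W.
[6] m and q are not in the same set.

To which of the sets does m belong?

m: S

From (2): o ∉ S.
(3): p matches o: p ∉ S.
Suppose m ∈ W: no assignment then satisfies all the clues, so m ∉ W.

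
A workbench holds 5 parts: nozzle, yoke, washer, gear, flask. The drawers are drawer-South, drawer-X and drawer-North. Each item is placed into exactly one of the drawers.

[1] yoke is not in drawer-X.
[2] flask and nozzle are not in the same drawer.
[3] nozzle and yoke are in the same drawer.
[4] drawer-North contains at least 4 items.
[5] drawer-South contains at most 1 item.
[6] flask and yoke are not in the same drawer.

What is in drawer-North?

drawer-North = {gear, nozzle, washer, yoke}

From (1): yoke ∉ drawer-X.
(3): nozzle matches yoke: nozzle ∉ drawer-X.
Suppose nozzle ∉ drawer-North: no assignment then satisfies all the clues, so nozzle ∈ drawer-North.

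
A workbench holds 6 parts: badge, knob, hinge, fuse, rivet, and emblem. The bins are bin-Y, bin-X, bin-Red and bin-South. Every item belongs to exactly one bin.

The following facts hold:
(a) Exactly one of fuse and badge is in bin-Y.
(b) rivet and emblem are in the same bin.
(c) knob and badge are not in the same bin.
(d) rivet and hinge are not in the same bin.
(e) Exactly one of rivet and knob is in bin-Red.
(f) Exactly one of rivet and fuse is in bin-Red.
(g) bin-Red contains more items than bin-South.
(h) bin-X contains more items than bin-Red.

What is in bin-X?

bin-X = {fuse, hinge, knob}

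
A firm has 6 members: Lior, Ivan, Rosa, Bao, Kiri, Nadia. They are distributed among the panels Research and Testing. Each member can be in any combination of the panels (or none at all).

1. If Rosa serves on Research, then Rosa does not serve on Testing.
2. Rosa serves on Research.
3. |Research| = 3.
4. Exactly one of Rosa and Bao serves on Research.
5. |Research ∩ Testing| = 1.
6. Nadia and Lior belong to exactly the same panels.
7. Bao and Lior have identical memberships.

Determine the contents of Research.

From (2): Rosa ∈ Research.
(1): Rosa ∉ Testing.
(4) (exactly one): Bao ∉ Research.
(7): Lior matches Bao: Lior ∉ Research.
(6): Nadia matches Lior: Nadia ∉ Research.
(3): only 3 candidates remain for Research, so all are in.

Research = {Ivan, Kiri, Rosa}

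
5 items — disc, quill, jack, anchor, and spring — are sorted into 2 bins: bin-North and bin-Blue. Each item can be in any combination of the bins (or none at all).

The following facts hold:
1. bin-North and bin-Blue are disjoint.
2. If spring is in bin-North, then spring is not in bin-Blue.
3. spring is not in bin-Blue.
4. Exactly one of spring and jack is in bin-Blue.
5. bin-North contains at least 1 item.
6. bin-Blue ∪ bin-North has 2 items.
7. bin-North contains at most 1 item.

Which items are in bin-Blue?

bin-Blue = {jack}

From (3): spring ∉ bin-Blue.
(4) (exactly one): jack ∈ bin-Blue.
(1) (disjoint): jack ∉ bin-North.
Suppose disc ∈ bin-Blue: no assignment then satisfies all the clues, so disc ∉ bin-Blue.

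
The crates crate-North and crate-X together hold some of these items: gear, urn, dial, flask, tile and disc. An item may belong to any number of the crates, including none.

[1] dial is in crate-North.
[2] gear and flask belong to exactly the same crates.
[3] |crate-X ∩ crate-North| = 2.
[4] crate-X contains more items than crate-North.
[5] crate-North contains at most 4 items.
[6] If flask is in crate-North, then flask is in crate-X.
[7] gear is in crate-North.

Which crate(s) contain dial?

dial: crate-North

From (1): dial ∈ crate-North.
From (7): gear ∈ crate-North.
(2): flask matches gear: flask ∈ crate-North.
(6): flask ∈ crate-X.
(2): gear matches flask: gear ∈ crate-X.
Suppose dial ∈ crate-X: no assignment then satisfies all the clues, so dial ∉ crate-X.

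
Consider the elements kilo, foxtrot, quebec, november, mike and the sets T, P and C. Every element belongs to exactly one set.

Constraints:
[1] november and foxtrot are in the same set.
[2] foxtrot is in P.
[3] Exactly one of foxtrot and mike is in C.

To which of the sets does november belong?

From (2): foxtrot ∈ P.
(1): november matches foxtrot: november ∉ T.
(1): november matches foxtrot: november ∈ P.
(3) (exactly one): mike ∈ C.

november: P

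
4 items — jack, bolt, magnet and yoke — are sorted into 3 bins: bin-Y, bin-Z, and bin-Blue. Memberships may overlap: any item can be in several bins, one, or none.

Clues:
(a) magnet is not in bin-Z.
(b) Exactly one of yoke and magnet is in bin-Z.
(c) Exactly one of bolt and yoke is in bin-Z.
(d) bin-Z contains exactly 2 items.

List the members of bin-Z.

From (a): magnet ∉ bin-Z.
(b) (exactly one): yoke ∈ bin-Z.
(c) (exactly one): bolt ∉ bin-Z.
(d): only 2 candidates remain for bin-Z, so all are in.

bin-Z = {jack, yoke}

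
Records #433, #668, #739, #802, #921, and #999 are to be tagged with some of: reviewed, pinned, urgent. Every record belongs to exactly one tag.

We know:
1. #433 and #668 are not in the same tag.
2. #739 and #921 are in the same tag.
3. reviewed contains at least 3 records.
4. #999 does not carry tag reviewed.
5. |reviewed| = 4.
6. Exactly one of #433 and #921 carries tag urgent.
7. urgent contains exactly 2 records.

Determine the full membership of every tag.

reviewed = {#668, #739, #802, #921}; pinned = {}; urgent = {#433, #999}

From (4): #999 ∉ reviewed.
Suppose #433 ∈ reviewed: no assignment then satisfies all the clues, so #433 ∉ reviewed.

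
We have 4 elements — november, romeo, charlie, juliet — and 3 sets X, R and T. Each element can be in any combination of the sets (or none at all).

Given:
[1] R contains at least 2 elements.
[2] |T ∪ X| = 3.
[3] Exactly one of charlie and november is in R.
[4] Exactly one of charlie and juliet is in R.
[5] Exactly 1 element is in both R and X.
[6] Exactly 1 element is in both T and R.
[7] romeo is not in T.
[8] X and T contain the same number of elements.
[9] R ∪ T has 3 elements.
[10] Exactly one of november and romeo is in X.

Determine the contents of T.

T = {charlie, juliet}

From (7): romeo ∉ T.
Suppose november ∈ T: no assignment then satisfies all the clues, so november ∉ T.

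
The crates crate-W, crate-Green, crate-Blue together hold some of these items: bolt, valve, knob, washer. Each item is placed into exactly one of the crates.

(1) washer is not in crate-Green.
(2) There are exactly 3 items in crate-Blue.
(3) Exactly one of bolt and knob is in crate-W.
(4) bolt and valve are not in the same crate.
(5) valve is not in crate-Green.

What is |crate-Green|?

0

From (1): washer ∉ crate-Green.
From (5): valve ∉ crate-Green.
Suppose bolt ∉ crate-W: no assignment then satisfies all the clues, so bolt ∈ crate-W.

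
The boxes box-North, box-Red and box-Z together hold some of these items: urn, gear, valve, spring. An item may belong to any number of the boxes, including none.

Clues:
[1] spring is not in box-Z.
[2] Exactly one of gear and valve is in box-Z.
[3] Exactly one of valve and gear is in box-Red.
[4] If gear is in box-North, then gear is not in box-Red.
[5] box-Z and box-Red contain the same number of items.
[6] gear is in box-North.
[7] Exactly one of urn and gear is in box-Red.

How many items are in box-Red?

From (1): spring ∉ box-Z.
From (6): gear ∈ box-North.
(4): gear ∉ box-Red.
(7) (exactly one): urn ∈ box-Red.
(3) (exactly one): valve ∈ box-Red.
Suppose urn ∉ box-Z: no assignment then satisfies all the clues, so urn ∈ box-Z.

2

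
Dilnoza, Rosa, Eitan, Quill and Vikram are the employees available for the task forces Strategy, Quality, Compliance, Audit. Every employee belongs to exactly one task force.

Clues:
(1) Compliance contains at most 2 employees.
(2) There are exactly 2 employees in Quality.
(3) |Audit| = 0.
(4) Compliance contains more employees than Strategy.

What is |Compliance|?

2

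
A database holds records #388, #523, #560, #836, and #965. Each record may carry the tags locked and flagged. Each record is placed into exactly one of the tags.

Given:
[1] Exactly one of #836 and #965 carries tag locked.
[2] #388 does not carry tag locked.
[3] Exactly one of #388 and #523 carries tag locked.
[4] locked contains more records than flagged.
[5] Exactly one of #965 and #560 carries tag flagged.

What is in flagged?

flagged = {#388, #965}

From (2): #388 ∉ locked.
(3) (exactly one): #523 ∈ locked.
Only one tag left: #388 ∈ flagged.
Suppose #560 ∈ flagged: no assignment then satisfies all the clues, so #560 ∉ flagged.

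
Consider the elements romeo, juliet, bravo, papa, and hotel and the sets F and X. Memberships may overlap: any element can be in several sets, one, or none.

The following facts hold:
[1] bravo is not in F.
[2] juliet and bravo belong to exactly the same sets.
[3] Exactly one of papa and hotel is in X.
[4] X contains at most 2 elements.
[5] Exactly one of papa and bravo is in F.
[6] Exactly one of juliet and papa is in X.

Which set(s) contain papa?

papa: F, X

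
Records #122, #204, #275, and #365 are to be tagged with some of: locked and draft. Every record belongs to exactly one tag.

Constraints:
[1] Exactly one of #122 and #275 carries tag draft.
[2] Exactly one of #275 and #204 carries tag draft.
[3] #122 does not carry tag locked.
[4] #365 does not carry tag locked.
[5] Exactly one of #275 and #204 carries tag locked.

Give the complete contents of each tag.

locked = {#275}; draft = {#122, #204, #365}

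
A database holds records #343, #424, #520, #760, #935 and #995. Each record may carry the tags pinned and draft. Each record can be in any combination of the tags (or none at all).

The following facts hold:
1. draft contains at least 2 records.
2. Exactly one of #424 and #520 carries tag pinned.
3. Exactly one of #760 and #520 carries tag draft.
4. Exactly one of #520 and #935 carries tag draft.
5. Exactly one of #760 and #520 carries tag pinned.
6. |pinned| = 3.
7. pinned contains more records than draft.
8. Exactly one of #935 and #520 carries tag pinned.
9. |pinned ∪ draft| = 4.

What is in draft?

draft = {#424, #520}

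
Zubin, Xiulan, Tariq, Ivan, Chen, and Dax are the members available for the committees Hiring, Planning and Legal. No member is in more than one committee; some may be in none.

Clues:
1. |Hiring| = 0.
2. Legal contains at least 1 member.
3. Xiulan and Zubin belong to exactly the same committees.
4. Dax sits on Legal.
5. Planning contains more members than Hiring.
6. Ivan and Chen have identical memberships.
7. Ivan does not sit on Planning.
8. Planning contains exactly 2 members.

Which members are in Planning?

Planning = {Xiulan, Zubin}

From (4): Dax ∈ Legal.
From (7): Ivan ∉ Planning.
(1): Hiring already has 0, so the rest are out.
(6): Chen matches Ivan: Chen ∉ Planning.
Suppose Zubin ∉ Planning: no assignment then satisfies all the clues, so Zubin ∈ Planning.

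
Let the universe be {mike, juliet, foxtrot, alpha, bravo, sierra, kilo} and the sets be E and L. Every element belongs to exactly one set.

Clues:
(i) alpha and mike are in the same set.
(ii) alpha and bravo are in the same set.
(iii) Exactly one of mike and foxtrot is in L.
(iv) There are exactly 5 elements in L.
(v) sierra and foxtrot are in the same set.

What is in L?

L = {alpha, bravo, juliet, kilo, mike}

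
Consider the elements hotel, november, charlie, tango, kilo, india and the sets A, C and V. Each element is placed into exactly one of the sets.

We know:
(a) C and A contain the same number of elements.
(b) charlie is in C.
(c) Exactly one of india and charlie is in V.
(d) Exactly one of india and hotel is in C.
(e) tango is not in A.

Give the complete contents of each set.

A = {kilo, november}; C = {charlie, hotel}; V = {india, tango}

From (b): charlie ∈ C.
From (e): tango ∉ A.
(c) (exactly one): india ∈ V.
(d) (exactly one): hotel ∈ C.
Suppose november ∉ A: no assignment then satisfies all the clues, so november ∈ A.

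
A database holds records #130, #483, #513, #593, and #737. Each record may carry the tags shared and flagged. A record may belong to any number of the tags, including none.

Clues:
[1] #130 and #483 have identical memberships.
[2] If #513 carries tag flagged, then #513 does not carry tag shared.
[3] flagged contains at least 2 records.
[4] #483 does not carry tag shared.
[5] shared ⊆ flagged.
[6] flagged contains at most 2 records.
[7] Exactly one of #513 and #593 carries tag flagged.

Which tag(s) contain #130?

#130: none

From (4): #483 ∉ shared.
(1): #130 matches #483: #130 ∉ shared.
Suppose #130 ∈ flagged: no assignment then satisfies all the clues, so #130 ∉ flagged.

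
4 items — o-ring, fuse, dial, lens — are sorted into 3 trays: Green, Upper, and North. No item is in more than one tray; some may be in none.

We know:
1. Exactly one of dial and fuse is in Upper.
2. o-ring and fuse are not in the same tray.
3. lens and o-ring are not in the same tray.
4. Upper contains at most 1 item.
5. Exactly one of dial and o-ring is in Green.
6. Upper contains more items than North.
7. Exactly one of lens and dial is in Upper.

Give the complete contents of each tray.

Green = {o-ring}; Upper = {dial}; North = {}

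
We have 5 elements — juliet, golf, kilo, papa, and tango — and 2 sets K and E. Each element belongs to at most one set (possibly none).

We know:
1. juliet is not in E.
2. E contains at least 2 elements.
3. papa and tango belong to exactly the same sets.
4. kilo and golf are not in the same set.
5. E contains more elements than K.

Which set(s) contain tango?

tango: E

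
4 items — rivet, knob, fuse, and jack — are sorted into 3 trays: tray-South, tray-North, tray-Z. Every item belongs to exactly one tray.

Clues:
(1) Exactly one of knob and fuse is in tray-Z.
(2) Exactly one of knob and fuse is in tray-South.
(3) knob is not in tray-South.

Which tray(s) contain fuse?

From (3): knob ∉ tray-South.
(2) (exactly one): fuse ∈ tray-South.
(1) (exactly one): knob ∈ tray-Z.

fuse: tray-South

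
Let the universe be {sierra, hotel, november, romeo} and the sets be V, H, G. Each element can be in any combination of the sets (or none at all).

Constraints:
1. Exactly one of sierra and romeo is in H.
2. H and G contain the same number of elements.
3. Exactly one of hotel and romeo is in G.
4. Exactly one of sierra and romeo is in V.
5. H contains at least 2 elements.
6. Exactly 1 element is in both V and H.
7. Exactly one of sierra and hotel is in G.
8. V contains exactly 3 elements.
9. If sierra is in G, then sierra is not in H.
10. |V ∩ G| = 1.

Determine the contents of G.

G = {romeo, sierra}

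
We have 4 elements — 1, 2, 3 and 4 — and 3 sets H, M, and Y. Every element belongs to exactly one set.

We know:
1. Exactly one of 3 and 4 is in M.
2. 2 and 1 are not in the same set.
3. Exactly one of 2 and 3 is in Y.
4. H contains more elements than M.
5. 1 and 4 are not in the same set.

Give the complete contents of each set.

H = {1, 3}; M = {4}; Y = {2}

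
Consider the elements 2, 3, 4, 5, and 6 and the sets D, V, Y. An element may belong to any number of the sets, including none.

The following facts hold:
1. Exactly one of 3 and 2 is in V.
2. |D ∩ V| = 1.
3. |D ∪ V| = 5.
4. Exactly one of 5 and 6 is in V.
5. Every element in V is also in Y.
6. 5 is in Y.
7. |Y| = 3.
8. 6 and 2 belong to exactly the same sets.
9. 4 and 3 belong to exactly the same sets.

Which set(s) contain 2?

2: D

From (6): 5 ∈ Y.
Suppose 2 ∉ D: no assignment then satisfies all the clues, so 2 ∈ D.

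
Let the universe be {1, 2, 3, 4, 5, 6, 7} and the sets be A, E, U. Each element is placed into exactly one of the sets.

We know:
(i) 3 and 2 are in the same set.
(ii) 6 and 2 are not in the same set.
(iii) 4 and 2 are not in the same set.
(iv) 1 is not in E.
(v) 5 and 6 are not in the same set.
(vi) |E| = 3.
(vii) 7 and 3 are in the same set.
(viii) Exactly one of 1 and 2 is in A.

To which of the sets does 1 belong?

From (iv): 1 ∉ E.
Suppose 1 ∉ A: no assignment then satisfies all the clues, so 1 ∈ A.

1: A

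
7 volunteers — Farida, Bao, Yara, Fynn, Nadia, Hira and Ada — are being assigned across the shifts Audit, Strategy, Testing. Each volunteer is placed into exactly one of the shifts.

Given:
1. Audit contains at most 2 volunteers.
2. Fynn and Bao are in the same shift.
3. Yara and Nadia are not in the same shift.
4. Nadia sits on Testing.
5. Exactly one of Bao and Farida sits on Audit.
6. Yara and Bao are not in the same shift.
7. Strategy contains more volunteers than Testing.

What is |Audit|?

2

From (4): Nadia ∈ Testing.
(3): Yara ∉ Testing.
Suppose Bao ∈ Testing: no assignment then satisfies all the clues, so Bao ∉ Testing.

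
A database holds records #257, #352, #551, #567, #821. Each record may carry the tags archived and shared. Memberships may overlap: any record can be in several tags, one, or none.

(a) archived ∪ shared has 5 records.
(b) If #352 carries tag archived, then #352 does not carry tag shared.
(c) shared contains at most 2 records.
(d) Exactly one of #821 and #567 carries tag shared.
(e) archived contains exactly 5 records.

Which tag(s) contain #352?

(e): only 5 candidates remain for archived, so all are in.
(b): #352 ∉ shared.

#352: archived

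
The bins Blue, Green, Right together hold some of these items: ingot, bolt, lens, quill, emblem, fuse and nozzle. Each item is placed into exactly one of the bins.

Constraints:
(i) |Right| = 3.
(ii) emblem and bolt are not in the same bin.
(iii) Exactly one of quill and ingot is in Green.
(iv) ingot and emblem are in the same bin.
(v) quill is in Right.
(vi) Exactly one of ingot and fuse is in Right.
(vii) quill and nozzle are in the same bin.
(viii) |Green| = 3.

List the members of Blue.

Blue = {bolt}

From (v): quill ∈ Right.
(iii) (exactly one): ingot ∈ Green.
(iv): emblem matches ingot: emblem ∉ Blue.
(iv): emblem matches ingot: emblem ∈ Green.
(vi) (exactly one): fuse ∈ Right.
(vii): nozzle matches quill: nozzle ∉ Blue.
(vii): nozzle matches quill: nozzle ∉ Green.
(vii): nozzle matches quill: nozzle ∈ Right.
(i): Right already has 3, so the rest are out.
(ii): bolt ∉ Green.
(viii): only 3 candidates remain for Green, so all are in.
Only one bin left: bolt ∈ Blue.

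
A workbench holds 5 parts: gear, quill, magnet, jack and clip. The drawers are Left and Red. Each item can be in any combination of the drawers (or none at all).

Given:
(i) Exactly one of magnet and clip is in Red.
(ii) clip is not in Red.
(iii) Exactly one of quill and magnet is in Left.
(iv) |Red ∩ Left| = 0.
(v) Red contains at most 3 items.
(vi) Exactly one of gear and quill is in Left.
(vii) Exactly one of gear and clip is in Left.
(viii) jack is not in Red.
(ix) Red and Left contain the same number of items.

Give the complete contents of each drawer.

Left = {clip, quill}; Red = {gear, magnet}

From (ii): clip ∉ Red.
From (viii): jack ∉ Red.
(i) (exactly one): magnet ∈ Red.
Suppose gear ∈ Left: no assignment then satisfies all the clues, so gear ∉ Left.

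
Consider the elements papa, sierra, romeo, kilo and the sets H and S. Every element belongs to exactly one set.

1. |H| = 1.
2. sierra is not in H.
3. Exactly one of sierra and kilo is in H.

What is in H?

From (2): sierra ∉ H.
(3) (exactly one): kilo ∈ H.
Only one set left: sierra ∈ S.
(1): H already has 1, so the rest are out.
Only one set left: papa ∈ S.
Only one set left: romeo ∈ S.

H = {kilo}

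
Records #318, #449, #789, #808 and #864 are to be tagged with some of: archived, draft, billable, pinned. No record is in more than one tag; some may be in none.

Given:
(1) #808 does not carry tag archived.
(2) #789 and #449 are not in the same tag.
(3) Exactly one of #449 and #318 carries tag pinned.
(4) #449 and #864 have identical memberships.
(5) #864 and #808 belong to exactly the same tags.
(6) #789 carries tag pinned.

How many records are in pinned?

2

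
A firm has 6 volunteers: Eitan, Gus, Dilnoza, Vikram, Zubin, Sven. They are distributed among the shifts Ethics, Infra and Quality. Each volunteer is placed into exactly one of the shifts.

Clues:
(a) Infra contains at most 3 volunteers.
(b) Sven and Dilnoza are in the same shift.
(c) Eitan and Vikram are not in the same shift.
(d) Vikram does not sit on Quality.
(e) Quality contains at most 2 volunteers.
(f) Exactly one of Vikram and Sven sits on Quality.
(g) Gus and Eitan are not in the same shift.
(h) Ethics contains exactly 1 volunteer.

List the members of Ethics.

Ethics = {Eitan}

From (d): Vikram ∉ Quality.
(f) (exactly one): Sven ∈ Quality.
(b): Dilnoza matches Sven: Dilnoza ∉ Ethics.
(b): Dilnoza matches Sven: Dilnoza ∉ Infra.
(b): Dilnoza matches Sven: Dilnoza ∈ Quality.
(e): Quality already has 2, so the rest are out.
Suppose Eitan ∉ Ethics: no assignment then satisfies all the clues, so Eitan ∈ Ethics.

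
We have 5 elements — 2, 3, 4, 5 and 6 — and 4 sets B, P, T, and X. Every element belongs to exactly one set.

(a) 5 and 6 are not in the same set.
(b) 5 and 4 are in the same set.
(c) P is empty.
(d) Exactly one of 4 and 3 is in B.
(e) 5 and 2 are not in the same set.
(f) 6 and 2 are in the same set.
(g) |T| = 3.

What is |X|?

(c): P already has 0, so the rest are out.
Suppose 2 ∈ B: no assignment then satisfies all the clues, so 2 ∉ B.

0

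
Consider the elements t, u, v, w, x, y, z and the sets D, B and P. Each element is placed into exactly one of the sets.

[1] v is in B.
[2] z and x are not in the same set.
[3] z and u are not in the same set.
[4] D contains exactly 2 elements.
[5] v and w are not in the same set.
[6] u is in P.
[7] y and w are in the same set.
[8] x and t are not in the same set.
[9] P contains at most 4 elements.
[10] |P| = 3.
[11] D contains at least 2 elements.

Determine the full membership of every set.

From (1): v ∈ B.
From (6): u ∈ P.
(3): z ∉ P.
(5): w ∉ B.
(7): y matches w: y ∉ B.
Suppose t ∉ D: no assignment then satisfies all the clues, so t ∈ D.

D = {t, z}; B = {v, x}; P = {u, w, y}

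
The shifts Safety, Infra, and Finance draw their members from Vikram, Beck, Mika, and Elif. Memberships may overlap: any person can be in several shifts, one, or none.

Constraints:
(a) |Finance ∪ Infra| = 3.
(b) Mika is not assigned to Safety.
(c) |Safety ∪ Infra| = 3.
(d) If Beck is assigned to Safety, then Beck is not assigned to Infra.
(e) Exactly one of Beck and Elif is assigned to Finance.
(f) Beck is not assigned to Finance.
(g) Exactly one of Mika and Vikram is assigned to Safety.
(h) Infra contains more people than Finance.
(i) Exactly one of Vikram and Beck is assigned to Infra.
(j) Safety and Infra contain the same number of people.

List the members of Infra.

Infra = {Mika, Vikram}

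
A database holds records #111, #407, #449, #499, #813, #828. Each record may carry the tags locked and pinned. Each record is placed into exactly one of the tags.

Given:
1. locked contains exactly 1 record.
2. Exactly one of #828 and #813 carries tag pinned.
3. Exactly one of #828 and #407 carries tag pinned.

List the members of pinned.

pinned = {#111, #407, #449, #499, #813}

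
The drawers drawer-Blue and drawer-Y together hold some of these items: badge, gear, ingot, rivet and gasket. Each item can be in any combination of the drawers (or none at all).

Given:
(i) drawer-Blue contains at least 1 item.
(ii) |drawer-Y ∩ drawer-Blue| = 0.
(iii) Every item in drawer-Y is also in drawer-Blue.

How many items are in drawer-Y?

0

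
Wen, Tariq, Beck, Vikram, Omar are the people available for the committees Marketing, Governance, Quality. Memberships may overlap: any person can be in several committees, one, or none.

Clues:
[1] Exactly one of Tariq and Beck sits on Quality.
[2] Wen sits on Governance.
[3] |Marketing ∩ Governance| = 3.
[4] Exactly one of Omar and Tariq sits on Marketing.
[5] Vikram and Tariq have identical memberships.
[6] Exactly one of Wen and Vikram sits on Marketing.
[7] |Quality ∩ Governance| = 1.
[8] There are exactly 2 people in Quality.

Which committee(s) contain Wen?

From (2): Wen ∈ Governance.
Suppose Wen ∈ Marketing: no assignment then satisfies all the clues, so Wen ∉ Marketing.

Wen: Governance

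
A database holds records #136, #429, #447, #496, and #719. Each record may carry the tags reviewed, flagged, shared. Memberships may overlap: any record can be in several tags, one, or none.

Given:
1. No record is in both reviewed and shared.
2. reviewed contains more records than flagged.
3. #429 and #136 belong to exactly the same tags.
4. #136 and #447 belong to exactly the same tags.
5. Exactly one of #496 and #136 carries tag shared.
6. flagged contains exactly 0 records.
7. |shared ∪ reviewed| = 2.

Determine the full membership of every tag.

(6): flagged already has 0, so the rest are out.
Suppose #136 ∈ reviewed: no assignment then satisfies all the clues, so #136 ∉ reviewed.

reviewed = {#719}; flagged = {}; shared = {#496}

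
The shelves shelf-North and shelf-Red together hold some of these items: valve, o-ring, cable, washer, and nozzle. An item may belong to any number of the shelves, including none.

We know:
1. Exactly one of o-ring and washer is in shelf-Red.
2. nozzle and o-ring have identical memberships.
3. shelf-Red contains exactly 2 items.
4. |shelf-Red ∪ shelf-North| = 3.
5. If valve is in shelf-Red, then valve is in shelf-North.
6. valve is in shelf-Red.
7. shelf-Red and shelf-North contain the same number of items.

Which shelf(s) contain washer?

washer: shelf-Red

From (6): valve ∈ shelf-Red.
(5): valve ∈ shelf-North.
Suppose washer ∈ shelf-North: no assignment then satisfies all the clues, so washer ∉ shelf-North.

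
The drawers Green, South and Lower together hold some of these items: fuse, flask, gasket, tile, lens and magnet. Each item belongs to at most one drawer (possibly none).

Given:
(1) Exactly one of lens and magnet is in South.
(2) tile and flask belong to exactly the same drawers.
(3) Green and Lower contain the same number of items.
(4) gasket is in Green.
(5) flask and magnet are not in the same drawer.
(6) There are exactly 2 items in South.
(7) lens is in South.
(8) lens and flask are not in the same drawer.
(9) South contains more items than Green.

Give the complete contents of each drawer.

Green = {gasket}; South = {fuse, lens}; Lower = {magnet}

From (4): gasket ∈ Green.
From (7): lens ∈ South.
(1) (exactly one): magnet ∉ South.
(8): flask ∉ South.
(2): tile matches flask: tile ∉ South.
(6): only 2 candidates remain for South, so all are in.
Suppose flask ∈ Green: no assignment then satisfies all the clues, so flask ∉ Green.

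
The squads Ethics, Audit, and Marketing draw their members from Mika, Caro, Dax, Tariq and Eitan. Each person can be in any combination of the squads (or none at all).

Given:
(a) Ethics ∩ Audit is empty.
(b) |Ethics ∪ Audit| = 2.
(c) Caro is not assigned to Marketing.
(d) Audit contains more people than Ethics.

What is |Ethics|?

0

From (c): Caro ∉ Marketing.
Suppose Mika ∈ Ethics: no assignment then satisfies all the clues, so Mika ∉ Ethics.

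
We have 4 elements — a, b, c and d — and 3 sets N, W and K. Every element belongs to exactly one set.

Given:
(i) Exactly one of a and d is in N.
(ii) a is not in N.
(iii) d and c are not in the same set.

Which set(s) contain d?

From (ii): a ∉ N.
(i) (exactly one): d ∈ N.
(iii): c ∉ N.

d: N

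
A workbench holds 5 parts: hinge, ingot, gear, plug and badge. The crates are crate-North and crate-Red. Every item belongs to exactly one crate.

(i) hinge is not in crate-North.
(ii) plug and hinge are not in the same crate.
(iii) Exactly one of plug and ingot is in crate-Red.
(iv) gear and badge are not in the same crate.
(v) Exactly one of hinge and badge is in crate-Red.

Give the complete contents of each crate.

crate-North = {badge, plug}; crate-Red = {gear, hinge, ingot}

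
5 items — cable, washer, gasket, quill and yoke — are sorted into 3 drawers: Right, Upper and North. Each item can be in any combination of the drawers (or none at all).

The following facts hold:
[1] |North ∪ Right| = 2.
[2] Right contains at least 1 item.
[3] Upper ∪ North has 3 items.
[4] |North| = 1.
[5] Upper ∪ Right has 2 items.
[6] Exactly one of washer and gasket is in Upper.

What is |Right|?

1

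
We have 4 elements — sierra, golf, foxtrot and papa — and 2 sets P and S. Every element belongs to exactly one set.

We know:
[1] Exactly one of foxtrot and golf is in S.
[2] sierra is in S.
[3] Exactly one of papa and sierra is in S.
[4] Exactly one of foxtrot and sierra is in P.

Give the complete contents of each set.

From (2): sierra ∈ S.
(3) (exactly one): papa ∉ S.
(4) (exactly one): foxtrot ∈ P.
Only one set left: papa ∈ P.
(1) (exactly one): golf ∈ S.

P = {foxtrot, papa}; S = {golf, sierra}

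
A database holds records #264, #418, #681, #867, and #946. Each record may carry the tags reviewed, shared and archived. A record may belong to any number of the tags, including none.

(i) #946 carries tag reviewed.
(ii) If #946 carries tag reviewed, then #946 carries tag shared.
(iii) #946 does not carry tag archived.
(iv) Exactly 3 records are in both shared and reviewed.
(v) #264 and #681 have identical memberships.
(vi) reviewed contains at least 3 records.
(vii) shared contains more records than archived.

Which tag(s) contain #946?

From (i): #946 ∈ reviewed.
From (iii): #946 ∉ archived.
(ii): #946 ∈ shared.

#946: reviewed, shared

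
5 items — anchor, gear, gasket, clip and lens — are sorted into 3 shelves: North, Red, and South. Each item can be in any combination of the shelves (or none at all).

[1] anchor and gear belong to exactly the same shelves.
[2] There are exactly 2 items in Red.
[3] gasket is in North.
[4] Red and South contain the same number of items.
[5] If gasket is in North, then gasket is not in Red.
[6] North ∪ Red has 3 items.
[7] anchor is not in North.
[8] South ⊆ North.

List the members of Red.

From (3): gasket ∈ North.
From (7): anchor ∉ North.
(1): gear matches anchor: gear ∉ North.
(5): gasket ∉ Red.
(8) contrapositive: anchor ∉ South.
(8) contrapositive: gear ∉ South.
Suppose anchor ∈ Red: no assignment then satisfies all the clues, so anchor ∉ Red.

Red = {clip, lens}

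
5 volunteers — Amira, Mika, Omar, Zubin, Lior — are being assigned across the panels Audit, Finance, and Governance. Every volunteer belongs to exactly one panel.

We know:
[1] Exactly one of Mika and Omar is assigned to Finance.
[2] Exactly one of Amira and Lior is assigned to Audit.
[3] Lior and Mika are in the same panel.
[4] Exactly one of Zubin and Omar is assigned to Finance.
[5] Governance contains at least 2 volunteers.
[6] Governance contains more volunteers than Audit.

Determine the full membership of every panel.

Audit = {Amira}; Finance = {Omar}; Governance = {Lior, Mika, Zubin}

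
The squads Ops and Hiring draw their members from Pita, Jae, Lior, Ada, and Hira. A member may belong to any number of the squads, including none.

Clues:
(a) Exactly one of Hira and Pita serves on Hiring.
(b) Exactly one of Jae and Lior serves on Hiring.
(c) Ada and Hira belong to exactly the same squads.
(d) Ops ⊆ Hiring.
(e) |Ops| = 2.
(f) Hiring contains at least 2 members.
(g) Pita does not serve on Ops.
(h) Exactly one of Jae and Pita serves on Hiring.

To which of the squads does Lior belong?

Lior: none

From (g): Pita ∉ Ops.
Suppose Lior ∈ Ops: no assignment then satisfies all the clues, so Lior ∉ Ops.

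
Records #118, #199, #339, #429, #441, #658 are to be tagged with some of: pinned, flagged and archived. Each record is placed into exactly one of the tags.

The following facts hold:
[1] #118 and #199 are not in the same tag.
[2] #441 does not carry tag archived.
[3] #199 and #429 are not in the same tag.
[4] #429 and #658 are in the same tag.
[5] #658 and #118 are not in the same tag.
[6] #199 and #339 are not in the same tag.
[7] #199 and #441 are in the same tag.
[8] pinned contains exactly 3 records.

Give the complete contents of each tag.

pinned = {#339, #429, #658}; flagged = {#199, #441}; archived = {#118}

From (2): #441 ∉ archived.
(7): #199 matches #441: #199 ∉ archived.
Suppose #118 ∈ pinned: no assignment then satisfies all the clues, so #118 ∉ pinned.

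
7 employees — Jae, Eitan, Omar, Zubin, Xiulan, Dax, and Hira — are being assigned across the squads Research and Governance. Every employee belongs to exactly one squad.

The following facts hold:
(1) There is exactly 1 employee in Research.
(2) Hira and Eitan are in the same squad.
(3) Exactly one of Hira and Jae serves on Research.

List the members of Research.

Research = {Jae}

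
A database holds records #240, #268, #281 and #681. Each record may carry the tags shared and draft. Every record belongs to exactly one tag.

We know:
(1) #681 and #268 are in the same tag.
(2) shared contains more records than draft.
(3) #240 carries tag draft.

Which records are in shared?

shared = {#268, #281, #681}

From (3): #240 ∈ draft.
Suppose #268 ∉ shared: no assignment then satisfies all the clues, so #268 ∈ shared.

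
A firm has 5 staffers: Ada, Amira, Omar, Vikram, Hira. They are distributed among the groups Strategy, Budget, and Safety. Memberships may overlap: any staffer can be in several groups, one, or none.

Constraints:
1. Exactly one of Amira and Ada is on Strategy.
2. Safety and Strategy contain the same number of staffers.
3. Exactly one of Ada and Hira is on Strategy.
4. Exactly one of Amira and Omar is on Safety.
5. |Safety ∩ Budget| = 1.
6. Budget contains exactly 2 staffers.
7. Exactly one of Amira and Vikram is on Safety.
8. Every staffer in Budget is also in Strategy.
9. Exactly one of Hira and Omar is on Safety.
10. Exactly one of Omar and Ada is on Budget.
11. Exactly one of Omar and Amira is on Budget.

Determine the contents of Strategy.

Strategy = {Amira, Hira, Omar}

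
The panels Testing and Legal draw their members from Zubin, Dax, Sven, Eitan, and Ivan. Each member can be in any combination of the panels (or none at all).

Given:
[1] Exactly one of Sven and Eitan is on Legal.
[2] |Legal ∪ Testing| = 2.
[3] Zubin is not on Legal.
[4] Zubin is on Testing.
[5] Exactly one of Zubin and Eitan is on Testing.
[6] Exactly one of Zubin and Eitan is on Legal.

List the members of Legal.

Legal = {Eitan}

From (3): Zubin ∉ Legal.
From (4): Zubin ∈ Testing.
(5) (exactly one): Eitan ∉ Testing.
(6) (exactly one): Eitan ∈ Legal.
(1) (exactly one): Sven ∉ Legal.
Suppose Dax ∈ Legal: no assignment then satisfies all the clues, so Dax ∉ Legal.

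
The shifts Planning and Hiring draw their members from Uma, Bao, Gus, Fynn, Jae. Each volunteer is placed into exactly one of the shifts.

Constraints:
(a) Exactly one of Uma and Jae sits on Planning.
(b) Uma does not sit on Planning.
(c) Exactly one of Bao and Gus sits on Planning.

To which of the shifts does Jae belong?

Jae: Planning

From (b): Uma ∉ Planning.
(a) (exactly one): Jae ∈ Planning.
Only one shift left: Uma ∈ Hiring.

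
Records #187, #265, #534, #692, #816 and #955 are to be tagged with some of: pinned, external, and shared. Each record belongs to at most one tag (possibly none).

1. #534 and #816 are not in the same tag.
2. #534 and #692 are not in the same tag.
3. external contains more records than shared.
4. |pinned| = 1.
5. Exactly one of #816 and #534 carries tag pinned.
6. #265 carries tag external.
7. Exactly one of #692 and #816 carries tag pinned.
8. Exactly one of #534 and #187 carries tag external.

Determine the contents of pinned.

pinned = {#816}

From (6): #265 ∈ external.
Suppose #187 ∈ pinned: no assignment then satisfies all the clues, so #187 ∉ pinned.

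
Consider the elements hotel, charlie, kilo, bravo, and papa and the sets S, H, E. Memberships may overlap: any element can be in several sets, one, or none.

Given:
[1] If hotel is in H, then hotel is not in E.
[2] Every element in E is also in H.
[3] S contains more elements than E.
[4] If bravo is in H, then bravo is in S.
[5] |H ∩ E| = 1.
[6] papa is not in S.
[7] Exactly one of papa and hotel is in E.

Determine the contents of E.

E = {papa}

From (6): papa ∉ S.
Suppose hotel ∈ E: no assignment then satisfies all the clues, so hotel ∉ E.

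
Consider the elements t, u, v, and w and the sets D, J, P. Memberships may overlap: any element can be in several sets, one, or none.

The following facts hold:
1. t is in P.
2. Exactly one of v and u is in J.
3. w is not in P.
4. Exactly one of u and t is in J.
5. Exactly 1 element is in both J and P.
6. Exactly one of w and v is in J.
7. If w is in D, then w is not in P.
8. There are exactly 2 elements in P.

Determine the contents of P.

P = {t, u}

From (1): t ∈ P.
From (3): w ∉ P.
Suppose u ∉ P: no assignment then satisfies all the clues, so u ∈ P.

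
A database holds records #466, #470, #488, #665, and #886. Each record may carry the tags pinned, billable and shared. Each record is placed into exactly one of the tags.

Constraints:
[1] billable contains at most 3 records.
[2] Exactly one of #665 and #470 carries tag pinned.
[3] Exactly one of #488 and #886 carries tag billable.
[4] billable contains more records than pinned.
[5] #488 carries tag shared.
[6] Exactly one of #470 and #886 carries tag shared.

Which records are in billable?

billable = {#466, #886}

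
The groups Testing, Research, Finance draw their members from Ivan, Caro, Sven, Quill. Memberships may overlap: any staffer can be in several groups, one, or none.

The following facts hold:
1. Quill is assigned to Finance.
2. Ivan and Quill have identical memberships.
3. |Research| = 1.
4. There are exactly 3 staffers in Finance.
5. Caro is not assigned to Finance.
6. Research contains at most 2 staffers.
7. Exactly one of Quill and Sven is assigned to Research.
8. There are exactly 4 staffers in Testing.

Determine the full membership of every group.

Testing = {Caro, Ivan, Quill, Sven}; Research = {Sven}; Finance = {Ivan, Quill, Sven}

From (1): Quill ∈ Finance.
From (5): Caro ∉ Finance.
(2): Ivan matches Quill: Ivan ∈ Finance.
(4): only 3 candidates remain for Finance, so all are in.
(8): only 4 candidates remain for Testing, so all are in.
Suppose Ivan ∈ Research: no assignment then satisfies all the clues, so Ivan ∉ Research.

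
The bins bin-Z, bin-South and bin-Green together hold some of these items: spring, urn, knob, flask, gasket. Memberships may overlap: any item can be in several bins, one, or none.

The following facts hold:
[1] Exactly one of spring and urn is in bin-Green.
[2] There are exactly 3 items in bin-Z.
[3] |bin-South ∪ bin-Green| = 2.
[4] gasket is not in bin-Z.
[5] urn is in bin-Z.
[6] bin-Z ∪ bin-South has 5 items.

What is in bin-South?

From (4): gasket ∉ bin-Z.
From (5): urn ∈ bin-Z.
Suppose spring ∉ bin-South: no assignment then satisfies all the clues, so spring ∈ bin-South.

bin-South = {gasket, spring}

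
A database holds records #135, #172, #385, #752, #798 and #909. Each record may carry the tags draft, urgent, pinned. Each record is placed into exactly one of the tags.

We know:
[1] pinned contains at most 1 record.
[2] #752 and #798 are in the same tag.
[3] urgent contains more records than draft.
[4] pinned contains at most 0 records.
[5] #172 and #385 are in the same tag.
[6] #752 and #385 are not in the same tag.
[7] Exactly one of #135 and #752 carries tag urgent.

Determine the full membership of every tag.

draft = {#752, #798}; urgent = {#135, #172, #385, #909}; pinned = {}

(4): pinned already has 0, so the rest are out.
Suppose #135 ∈ draft: no assignment then satisfies all the clues, so #135 ∉ draft.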